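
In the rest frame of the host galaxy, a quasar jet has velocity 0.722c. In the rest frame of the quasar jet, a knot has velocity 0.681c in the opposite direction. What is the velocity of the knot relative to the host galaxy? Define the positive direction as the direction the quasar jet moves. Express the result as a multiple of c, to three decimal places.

+0.081c

With v = 0.722 and u' = -0.681 (in units of c),
u = (u' + v)/(1 + u'v/c²):
u = (-0.681 + 0.722) / (1 + (-0.681)·0.722) = 0.0410/0.5083 = 0.0807
(Galilean addition would give +0.041c.)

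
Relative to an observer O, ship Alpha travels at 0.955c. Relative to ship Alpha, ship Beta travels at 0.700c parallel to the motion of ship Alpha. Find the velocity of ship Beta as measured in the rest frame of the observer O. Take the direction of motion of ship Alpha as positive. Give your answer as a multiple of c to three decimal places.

With v = 0.955 and u' = 0.700 (in units of c),
u = (u' + v)/(1 + u'v/c²):
u = (0.700 + 0.955) / (1 + 0.700·0.955) = 1.6550/1.6685 = 0.9919
(Galilean addition would give +1.655c, exceeding c.)

0.992c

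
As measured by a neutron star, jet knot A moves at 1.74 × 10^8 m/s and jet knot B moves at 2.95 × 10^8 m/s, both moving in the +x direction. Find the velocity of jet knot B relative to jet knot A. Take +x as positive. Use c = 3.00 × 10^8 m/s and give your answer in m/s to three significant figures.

+2.82 × 10^8 m/s

β_A = 0.580, β_B = 0.983 (dividing each by c = 3.00 × 10^8 m/s).
Transform to A's frame with the inverse velocity-addition law: u' = (u − v)/(1 − uv/c²), taking u = β_B and v = β_A.
u' = (0.983 − 0.580) / (1 − (0.580)(0.983)) = 0.4033/0.4297 = 0.9387.
u' = 0.9387 × 3.00 × 10^8 m/s.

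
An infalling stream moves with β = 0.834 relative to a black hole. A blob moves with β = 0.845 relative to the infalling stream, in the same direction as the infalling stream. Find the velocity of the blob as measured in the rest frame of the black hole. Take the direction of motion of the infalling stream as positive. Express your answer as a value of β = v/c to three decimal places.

β = 0.985

With v = 0.834 and u' = 0.845 (in units of c),
u = (u' + v)/(1 + u'v/c²):
u = (0.845 + 0.834) / (1 + 0.845·0.834) = 1.6790/1.7047 = 0.9849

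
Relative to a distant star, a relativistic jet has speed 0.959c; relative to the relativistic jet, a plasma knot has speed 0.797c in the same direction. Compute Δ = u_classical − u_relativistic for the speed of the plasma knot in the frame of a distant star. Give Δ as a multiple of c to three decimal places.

Galilean: u_cl = 0.797 + 0.959 = 1.7560.
Relativistic: u_rel = (0.797 + 0.959) / (1 + 0.797·0.959) = 1.7560/1.7643 = 0.9953.
Δ = 1.7560 − 0.9953 = 0.7607.
(The classical prediction exceeds c; the relativistic result does not.)

Δ = 0.761c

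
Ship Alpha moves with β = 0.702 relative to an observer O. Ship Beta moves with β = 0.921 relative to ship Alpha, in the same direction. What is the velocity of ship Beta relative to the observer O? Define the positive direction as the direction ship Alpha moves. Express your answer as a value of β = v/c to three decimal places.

With v = 0.702 and u' = 0.921 (in units of c),
u = (u' + v)/(1 + u'v/c²):
u = (0.921 + 0.702) / (1 + 0.921·0.702) = 1.6230/1.6465 = 0.9857
(Galilean addition would give +1.623c, exceeding c.)

β = 0.986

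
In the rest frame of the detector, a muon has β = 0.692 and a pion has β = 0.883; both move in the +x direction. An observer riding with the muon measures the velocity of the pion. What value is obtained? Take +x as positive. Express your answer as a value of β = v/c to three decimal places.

β = +0.491

β_A = 0.692, β_B = 0.883.
Transform to A's frame with the inverse velocity-addition law: u' = (u − v)/(1 − uv/c²), taking u = β_B and v = β_A.
u' = (0.883 − 0.692) / (1 − (0.692)(0.883)) = 0.1910/0.3890 = 0.4910.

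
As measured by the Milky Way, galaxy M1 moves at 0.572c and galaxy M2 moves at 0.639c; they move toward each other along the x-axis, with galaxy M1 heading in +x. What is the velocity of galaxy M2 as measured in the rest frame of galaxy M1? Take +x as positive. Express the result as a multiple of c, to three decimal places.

β_A = 0.572, β_B = -0.639.
Transform to A's frame with the inverse velocity-addition law: u' = (u − v)/(1 − uv/c²), taking u = β_B and v = β_A.
u' = (-0.639 − 0.572) / (1 − (0.572)(-0.639)) = -1.2110/1.3655 = -0.8868.

-0.887c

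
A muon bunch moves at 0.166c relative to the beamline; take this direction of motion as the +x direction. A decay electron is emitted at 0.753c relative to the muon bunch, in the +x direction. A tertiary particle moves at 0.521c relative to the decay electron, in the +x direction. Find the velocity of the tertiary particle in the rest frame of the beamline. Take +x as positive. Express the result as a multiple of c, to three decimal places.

0.938c

Apply u = (u' + v)/(1 + u'v/c²) successively, working outward toward the beamline.
Start: velocity of the muon bunch relative to the beamline = 0.1660c.
Compose with the decay electron (u' = 0.753 in the muon bunch frame): u_1 = (0.753 + 0.166) / (1 + 0.753·0.166) = 0.9190/1.1250 = 0.8169.
Compose with the tertiary particle (u' = 0.521 in the decay electron frame): u_2 = (0.521 + 0.817) / (1 + 0.521·0.817) = 1.3379/1.4256 = 0.9385.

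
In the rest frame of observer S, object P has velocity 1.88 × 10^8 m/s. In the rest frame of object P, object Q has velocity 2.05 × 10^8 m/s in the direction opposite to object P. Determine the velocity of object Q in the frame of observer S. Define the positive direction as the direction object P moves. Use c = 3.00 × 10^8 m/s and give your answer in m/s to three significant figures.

-2.97 × 10^7 m/s

In units of c (dividing by 3.00 × 10^8 m/s): v = 0.627, u' = -0.683.
u = (u' + v)/(1 + u'v/c²):
u = (-0.683 + 0.627) / (1 + (-0.683)·0.627) = -0.0567/0.5718 = -0.0991
(Galilean addition would give -0.057c.)
Converting back: u = -0.0991 × 3.00 × 10^8 m/s.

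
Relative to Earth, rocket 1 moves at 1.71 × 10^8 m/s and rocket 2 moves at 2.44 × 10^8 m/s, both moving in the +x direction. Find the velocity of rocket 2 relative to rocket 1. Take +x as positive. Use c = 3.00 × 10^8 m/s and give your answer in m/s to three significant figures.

β_A = 0.570, β_B = 0.813 (dividing each by c = 3.00 × 10^8 m/s).
Transform to A's frame with the inverse velocity-addition law: u' = (u − v)/(1 − uv/c²), taking u = β_B and v = β_A.
u' = (0.813 − 0.570) / (1 − (0.570)(0.813)) = 0.2433/0.5364 = 0.4536.
u' = 0.4536 × 3.00 × 10^8 m/s.

+1.36 × 10^8 m/s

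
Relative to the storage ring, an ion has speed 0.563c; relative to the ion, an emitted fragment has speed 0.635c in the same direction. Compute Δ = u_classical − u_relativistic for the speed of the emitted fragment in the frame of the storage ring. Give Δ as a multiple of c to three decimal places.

Galilean: u_cl = 0.635 + 0.563 = 1.1980.
Relativistic: u_rel = (0.635 + 0.563) / (1 + 0.635·0.563) = 1.1980/1.3575 = 0.8825.
Δ = 1.1980 − 0.8825 = 0.3155.
(The classical prediction exceeds c; the relativistic result does not.)

Δ = 0.315c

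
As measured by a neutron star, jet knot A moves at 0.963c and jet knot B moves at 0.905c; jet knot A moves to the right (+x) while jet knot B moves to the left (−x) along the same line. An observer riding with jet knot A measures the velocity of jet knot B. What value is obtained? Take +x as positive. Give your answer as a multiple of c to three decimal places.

β_A = 0.963, β_B = -0.905.
Transform to A's frame with the inverse velocity-addition law: u' = (u − v)/(1 − uv/c²), taking u = β_B and v = β_A.
u' = (-0.905 − 0.963) / (1 − (0.963)(-0.905)) = -1.8680/1.8715 = -0.9981.

-0.998c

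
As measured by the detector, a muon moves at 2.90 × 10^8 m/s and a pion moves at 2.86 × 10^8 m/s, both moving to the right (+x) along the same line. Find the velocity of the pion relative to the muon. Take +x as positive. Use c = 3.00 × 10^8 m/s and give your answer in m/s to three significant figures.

β_A = 0.967, β_B = 0.953 (dividing each by c = 3.00 × 10^8 m/s).
Transform to A's frame with the inverse velocity-addition law: u' = (u − v)/(1 − uv/c²), taking u = β_B and v = β_A.
u' = (0.953 − 0.967) / (1 − (0.967)(0.953)) = -0.0133/0.0784 = -0.1700.
u' = -0.1700 × 3.00 × 10^8 m/s.

-5.10 × 10^7 m/s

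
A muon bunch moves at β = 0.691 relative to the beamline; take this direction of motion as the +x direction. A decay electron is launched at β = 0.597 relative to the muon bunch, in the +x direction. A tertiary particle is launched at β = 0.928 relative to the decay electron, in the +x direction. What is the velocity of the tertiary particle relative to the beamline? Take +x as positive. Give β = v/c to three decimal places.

Apply u = (u' + v)/(1 + u'v/c²) successively, working outward toward the beamline.
Start: velocity of the muon bunch relative to the beamline = 0.6910c.
Compose with the decay electron (u' = 0.597 in the muon bunch frame): u_1 = (0.597 + 0.691) / (1 + 0.597·0.691) = 1.2880/1.4125 = 0.9118.
Compose with the tertiary particle (u' = 0.928 in the decay electron frame): u_2 = (0.928 + 0.912) / (1 + 0.928·0.912) = 1.8398/1.8462 = 0.9966.

β = 0.997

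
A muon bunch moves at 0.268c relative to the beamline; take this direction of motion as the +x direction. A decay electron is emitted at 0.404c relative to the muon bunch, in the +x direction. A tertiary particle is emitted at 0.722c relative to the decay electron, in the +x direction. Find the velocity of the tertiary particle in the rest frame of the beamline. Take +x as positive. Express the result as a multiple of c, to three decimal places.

Apply u = (u' + v)/(1 + u'v/c²) successively, working outward toward the beamline.
Start: velocity of the muon bunch relative to the beamline = 0.2680c.
Compose with the decay electron (u' = 0.404 in the muon bunch frame): u_1 = (0.404 + 0.268) / (1 + 0.404·0.268) = 0.6720/1.1083 = 0.6063.
Compose with the tertiary particle (u' = 0.722 in the decay electron frame): u_2 = (0.722 + 0.606) / (1 + 0.722·0.606) = 1.3283/1.4378 = 0.9239.

0.924c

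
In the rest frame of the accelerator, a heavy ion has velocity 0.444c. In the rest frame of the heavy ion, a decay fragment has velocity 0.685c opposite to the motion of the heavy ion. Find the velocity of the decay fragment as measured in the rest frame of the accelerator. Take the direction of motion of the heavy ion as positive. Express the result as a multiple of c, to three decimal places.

With v = 0.444 and u' = -0.685 (in units of c),
u = (u' + v)/(1 + u'v/c²):
u = (-0.685 + 0.444) / (1 + (-0.685)·0.444) = -0.2410/0.6959 = -0.3463
(Galilean addition would give -0.241c.)

-0.346c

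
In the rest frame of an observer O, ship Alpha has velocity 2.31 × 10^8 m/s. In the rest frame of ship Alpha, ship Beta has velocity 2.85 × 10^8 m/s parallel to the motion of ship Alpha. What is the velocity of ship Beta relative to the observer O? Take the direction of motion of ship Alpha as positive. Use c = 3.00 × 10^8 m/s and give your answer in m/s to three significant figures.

In units of c (dividing by 3.00 × 10^8 m/s): v = 0.770, u' = 0.950.
u = (u' + v)/(1 + u'v/c²):
u = (0.950 + 0.770) / (1 + 0.950·0.770) = 1.7200/1.7315 = 0.9934
Converting back: u = 0.9934 × 3.00 × 10^8 m/s.

2.98 × 10^8 m/s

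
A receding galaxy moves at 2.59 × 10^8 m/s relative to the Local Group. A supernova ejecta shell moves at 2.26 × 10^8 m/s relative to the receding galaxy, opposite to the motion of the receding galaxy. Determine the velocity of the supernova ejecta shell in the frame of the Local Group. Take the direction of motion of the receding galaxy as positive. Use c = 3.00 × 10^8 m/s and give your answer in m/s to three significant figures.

+9.44 × 10^7 m/s

In units of c (dividing by 3.00 × 10^8 m/s): v = 0.863, u' = -0.753.
u = (u' + v)/(1 + u'v/c²):
u = (-0.753 + 0.863) / (1 + (-0.753)·0.863) = 0.1100/0.3496 = 0.3146
Converting back: u = 0.3146 × 3.00 × 10^8 m/s.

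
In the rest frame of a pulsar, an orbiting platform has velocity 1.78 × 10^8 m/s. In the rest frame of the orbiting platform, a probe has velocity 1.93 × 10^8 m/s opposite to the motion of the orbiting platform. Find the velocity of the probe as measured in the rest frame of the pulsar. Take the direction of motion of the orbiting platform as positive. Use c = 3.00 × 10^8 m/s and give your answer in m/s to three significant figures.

In units of c (dividing by 3.00 × 10^8 m/s): v = 0.593, u' = -0.643.
u = (u' + v)/(1 + u'v/c²):
u = (-0.643 + 0.593) / (1 + (-0.643)·0.593) = -0.0500/0.6183 = -0.0809
(Galilean addition would give -0.050c.)
Converting back: u = -0.0809 × 3.00 × 10^8 m/s.

-2.43 × 10^7 m/s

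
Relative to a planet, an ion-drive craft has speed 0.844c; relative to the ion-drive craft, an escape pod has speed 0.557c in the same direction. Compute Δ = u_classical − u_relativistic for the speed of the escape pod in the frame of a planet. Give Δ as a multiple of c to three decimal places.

Galilean: u_cl = 0.557 + 0.844 = 1.4010.
Relativistic: u_rel = (0.557 + 0.844) / (1 + 0.557·0.844) = 1.4010/1.4701 = 0.9530.
Δ = 1.4010 − 0.9530 = 0.4480.
(The classical prediction exceeds c; the relativistic result does not.)

Δ = 0.448c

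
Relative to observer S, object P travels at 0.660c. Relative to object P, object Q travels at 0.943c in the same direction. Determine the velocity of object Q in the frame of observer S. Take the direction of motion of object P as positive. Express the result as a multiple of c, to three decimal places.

With v = 0.660 and u' = 0.943 (in units of c),
u = (u' + v)/(1 + u'v/c²):
u = (0.943 + 0.660) / (1 + 0.943·0.660) = 1.6030/1.6224 = 0.9881

0.988c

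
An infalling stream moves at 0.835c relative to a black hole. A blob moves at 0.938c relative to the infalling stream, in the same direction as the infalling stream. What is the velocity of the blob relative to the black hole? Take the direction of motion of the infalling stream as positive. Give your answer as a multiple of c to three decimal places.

0.994c

With v = 0.835 and u' = 0.938 (in units of c),
u = (u' + v)/(1 + u'v/c²):
u = (0.938 + 0.835) / (1 + 0.938·0.835) = 1.7730/1.7832 = 0.9943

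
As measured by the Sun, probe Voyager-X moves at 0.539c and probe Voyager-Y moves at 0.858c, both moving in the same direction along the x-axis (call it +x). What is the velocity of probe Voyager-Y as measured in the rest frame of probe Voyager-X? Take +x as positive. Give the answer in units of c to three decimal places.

β_A = 0.539, β_B = 0.858.
Transform to A's frame with the inverse velocity-addition law: u' = (u − v)/(1 − uv/c²), taking u = β_B and v = β_A.
u' = (0.858 − 0.539) / (1 − (0.539)(0.858)) = 0.3190/0.5375 = 0.5934.

+0.593c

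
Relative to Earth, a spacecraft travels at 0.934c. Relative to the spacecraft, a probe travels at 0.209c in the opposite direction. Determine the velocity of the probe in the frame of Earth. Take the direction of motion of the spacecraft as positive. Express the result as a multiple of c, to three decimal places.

With v = 0.934 and u' = -0.209 (in units of c),
u = (u' + v)/(1 + u'v/c²):
u = (-0.209 + 0.934) / (1 + (-0.209)·0.934) = 0.7250/0.8048 = 0.9009

+0.901c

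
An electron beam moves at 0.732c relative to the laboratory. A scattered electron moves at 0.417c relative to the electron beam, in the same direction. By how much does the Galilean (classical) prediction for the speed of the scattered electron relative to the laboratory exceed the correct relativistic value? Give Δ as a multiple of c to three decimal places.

Galilean: u_cl = 0.417 + 0.732 = 1.1490.
Relativistic: u_rel = (0.417 + 0.732) / (1 + 0.417·0.732) = 1.1490/1.3052 = 0.8803.
Δ = 1.1490 − 0.8803 = 0.2687.
(The classical prediction exceeds c; the relativistic result does not.)

Δ = 0.269c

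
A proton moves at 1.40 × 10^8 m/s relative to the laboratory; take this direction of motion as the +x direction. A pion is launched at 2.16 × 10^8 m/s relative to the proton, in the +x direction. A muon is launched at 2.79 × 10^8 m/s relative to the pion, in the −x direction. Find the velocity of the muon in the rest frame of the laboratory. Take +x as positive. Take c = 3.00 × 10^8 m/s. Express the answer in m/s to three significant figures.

Apply u = (u' + v)/(1 + u'v/c²) successively, working outward toward the laboratory.
(Dividing each given speed by c = 3.00 × 10^8 m/s to work in units of c.)
Start: velocity of the proton relative to the laboratory = 0.4667c.
Compose with the pion (u' = 0.720 in the proton frame): u_1 = (0.720 + 0.467) / (1 + 0.720·0.467) = 1.1867/1.3360 = 0.8882.
Compose with the muon (u' = -0.930 in the pion frame): u_2 = (-0.930 + 0.888) / (1 + (-0.930)·0.888) = -0.0418/0.1740 = -0.2402.
So u = -0.2402 × 3.00 × 10^8 m/s.

-7.20 × 10^7 m/s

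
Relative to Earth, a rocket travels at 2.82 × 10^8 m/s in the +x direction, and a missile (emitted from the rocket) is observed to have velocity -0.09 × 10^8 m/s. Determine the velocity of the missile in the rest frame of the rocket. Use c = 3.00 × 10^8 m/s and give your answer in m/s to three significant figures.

v = 0.940c, u = -0.030c.
Invert the composition law: u' = (u − v)/(1 − uv/c²).
u' = (-0.030 − 0.940) / (1 − (-0.030)(0.940)) = -0.9700/1.0282 = -0.9434.
u' = -0.9434 × 3.00 × 10^8 m/s.

-2.83 × 10^8 m/s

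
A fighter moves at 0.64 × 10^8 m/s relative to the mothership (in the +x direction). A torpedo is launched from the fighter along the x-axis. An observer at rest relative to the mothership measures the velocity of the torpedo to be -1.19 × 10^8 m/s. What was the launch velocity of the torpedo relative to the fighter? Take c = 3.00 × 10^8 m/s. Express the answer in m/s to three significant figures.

v = 0.213c, u = -0.397c.
Invert the composition law: u' = (u − v)/(1 − uv/c²).
u' = (-0.397 − 0.213) / (1 − (-0.397)(0.213)) = -0.6100/1.0846 = -0.5624.
u' = -0.5624 × 3.00 × 10^8 m/s.

-1.69 × 10^8 m/s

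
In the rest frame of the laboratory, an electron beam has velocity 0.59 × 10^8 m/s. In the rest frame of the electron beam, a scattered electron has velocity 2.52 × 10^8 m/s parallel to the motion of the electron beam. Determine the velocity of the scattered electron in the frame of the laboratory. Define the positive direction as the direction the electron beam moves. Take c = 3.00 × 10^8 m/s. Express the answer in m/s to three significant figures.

In units of c (dividing by 3.00 × 10^8 m/s): v = 0.197, u' = 0.840.
u = (u' + v)/(1 + u'v/c²):
u = (0.840 + 0.197) / (1 + 0.840·0.197) = 1.0367/1.1652 = 0.8897
Converting back: u = 0.8897 × 3.00 × 10^8 m/s.

2.67 × 10^8 m/s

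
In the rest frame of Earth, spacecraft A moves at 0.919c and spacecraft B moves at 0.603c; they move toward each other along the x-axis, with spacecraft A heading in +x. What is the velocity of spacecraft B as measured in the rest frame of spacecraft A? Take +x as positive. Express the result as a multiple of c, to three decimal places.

-0.979c

β_A = 0.919, β_B = -0.603.
Transform to A's frame with the inverse velocity-addition law: u' = (u − v)/(1 − uv/c²), taking u = β_B and v = β_A.
u' = (-0.603 − 0.919) / (1 − (0.919)(-0.603)) = -1.5220/1.5542 = -0.9793.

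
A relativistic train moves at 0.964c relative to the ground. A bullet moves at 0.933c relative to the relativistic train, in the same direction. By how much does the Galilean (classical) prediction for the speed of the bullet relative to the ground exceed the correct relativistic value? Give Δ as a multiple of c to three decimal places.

Δ = 0.898c

Galilean: u_cl = 0.933 + 0.964 = 1.8970.
Relativistic: u_rel = (0.933 + 0.964) / (1 + 0.933·0.964) = 1.8970/1.8994 = 0.9987.
Δ = 1.8970 − 0.9987 = 0.8983.
(The classical prediction exceeds c; the relativistic result does not.)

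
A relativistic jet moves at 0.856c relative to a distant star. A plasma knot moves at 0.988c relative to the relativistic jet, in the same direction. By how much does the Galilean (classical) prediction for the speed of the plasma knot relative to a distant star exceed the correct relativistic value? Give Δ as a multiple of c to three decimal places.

Δ = 0.845c

Galilean: u_cl = 0.988 + 0.856 = 1.8440.
Relativistic: u_rel = (0.988 + 0.856) / (1 + 0.988·0.856) = 1.8440/1.8457 = 0.9991.
Δ = 1.8440 − 0.9991 = 0.8449.
(The classical prediction exceeds c; the relativistic result does not.)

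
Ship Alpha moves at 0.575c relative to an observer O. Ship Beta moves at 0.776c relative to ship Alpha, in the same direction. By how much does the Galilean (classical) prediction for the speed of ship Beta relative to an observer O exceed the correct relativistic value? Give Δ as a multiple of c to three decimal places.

Galilean: u_cl = 0.776 + 0.575 = 1.3510.
Relativistic: u_rel = (0.776 + 0.575) / (1 + 0.776·0.575) = 1.3510/1.4462 = 0.9342.
Δ = 1.3510 − 0.9342 = 0.4168.
(The classical prediction exceeds c; the relativistic result does not.)

Δ = 0.417c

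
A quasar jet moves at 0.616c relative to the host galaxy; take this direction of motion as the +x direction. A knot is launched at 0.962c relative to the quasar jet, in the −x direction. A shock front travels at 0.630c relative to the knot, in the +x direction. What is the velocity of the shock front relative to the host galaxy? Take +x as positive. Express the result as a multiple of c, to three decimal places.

Apply u = (u' + v)/(1 + u'v/c²) successively, working outward toward the host galaxy.
Start: velocity of the quasar jet relative to the host galaxy = 0.6160c.
Compose with the knot (u' = -0.962 in the quasar jet frame): u_1 = (-0.962 + 0.616) / (1 + (-0.962)·0.616) = -0.3460/0.4074 = -0.8493.
Compose with the shock front (u' = 0.630 in the knot frame): u_2 = (0.630 + (-0.849)) / (1 + 0.630·(-0.849)) = -0.2193/0.4650 = -0.4716.

-0.472c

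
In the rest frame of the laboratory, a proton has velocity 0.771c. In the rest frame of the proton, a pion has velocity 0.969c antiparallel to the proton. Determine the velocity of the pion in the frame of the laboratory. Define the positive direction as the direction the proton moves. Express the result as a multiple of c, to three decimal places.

-0.783c

With v = 0.771 and u' = -0.969 (in units of c),
u = (u' + v)/(1 + u'v/c²):
u = (-0.969 + 0.771) / (1 + (-0.969)·0.771) = -0.1980/0.2529 = -0.7829
(Galilean addition would give -0.198c.)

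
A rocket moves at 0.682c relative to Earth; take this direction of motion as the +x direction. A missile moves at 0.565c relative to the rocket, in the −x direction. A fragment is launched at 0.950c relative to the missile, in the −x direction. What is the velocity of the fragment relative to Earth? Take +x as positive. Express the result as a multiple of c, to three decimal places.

Apply u = (u' + v)/(1 + u'v/c²) successively, working outward toward Earth.
Start: velocity of the rocket relative to Earth = 0.6820c.
Compose with the missile (u' = -0.565 in the rocket frame): u_1 = (-0.565 + 0.682) / (1 + (-0.565)·0.682) = 0.1170/0.6147 = 0.1903.
Compose with the fragment (u' = -0.950 in the missile frame): u_2 = (-0.950 + 0.190) / (1 + (-0.950)·0.190) = -0.7597/0.8192 = -0.9273.

-0.927c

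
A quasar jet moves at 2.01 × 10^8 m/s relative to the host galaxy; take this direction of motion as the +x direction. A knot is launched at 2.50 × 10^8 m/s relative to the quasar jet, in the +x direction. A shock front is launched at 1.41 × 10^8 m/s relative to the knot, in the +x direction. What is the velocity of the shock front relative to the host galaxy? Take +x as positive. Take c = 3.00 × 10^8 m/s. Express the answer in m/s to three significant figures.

Apply u = (u' + v)/(1 + u'v/c²) successively, working outward toward the host galaxy.
(Dividing each given speed by c = 3.00 × 10^8 m/s to work in units of c.)
Start: velocity of the quasar jet relative to the host galaxy = 0.6700c.
Compose with the knot (u' = 0.833 in the quasar jet frame): u_1 = (0.833 + 0.670) / (1 + 0.833·0.670) = 1.5033/1.5583 = 0.9647.
Compose with the shock front (u' = 0.470 in the knot frame): u_2 = (0.470 + 0.965) / (1 + 0.470·0.965) = 1.4347/1.4534 = 0.9871.
So u = 0.9871 × 3.00 × 10^8 m/s.

2.96 × 10^8 m/s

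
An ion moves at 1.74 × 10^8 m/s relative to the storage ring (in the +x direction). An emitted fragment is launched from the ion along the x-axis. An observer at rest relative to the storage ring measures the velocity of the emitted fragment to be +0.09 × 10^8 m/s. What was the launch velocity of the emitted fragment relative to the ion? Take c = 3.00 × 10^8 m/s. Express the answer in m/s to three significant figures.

-1.68 × 10^8 m/s

v = 0.580c, u = 0.030c.
Invert the composition law: u' = (u − v)/(1 − uv/c²).
u' = (0.030 − 0.580) / (1 − (0.030)(0.580)) = -0.5500/0.9826 = -0.5597.
u' = -0.5597 × 3.00 × 10^8 m/s.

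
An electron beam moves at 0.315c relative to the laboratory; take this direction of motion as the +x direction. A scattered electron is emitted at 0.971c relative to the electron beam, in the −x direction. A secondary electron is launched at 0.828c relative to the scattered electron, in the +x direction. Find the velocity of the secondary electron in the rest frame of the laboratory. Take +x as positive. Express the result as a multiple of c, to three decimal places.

-0.538c

Apply u = (u' + v)/(1 + u'v/c²) successively, working outward toward the laboratory.
Start: velocity of the electron beam relative to the laboratory = 0.3150c.
Compose with the scattered electron (u' = -0.971 in the electron beam frame): u_1 = (-0.971 + 0.315) / (1 + (-0.971)·0.315) = -0.6560/0.6941 = -0.9451.
Compose with the secondary electron (u' = 0.828 in the scattered electron frame): u_2 = (0.828 + (-0.945)) / (1 + 0.828·(-0.945)) = -0.1171/0.2175 = -0.5382.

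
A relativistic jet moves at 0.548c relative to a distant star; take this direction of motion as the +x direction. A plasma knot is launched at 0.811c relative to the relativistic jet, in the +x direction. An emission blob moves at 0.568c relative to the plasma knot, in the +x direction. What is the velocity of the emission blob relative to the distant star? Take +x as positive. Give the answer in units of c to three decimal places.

0.983c

Apply u = (u' + v)/(1 + u'v/c²) successively, working outward toward the distant star.
Start: velocity of the relativistic jet relative to the distant star = 0.5480c.
Compose with the plasma knot (u' = 0.811 in the relativistic jet frame): u_1 = (0.811 + 0.548) / (1 + 0.811·0.548) = 1.3590/1.4444 = 0.9409.
Compose with the emission blob (u' = 0.568 in the plasma knot frame): u_2 = (0.568 + 0.941) / (1 + 0.568·0.941) = 1.5089/1.5344 = 0.9833.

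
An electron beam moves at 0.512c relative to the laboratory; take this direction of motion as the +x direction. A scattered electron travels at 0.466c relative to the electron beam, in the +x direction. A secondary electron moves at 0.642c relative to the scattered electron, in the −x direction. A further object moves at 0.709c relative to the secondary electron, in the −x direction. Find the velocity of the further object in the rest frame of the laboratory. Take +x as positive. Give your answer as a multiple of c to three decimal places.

Apply u = (u' + v)/(1 + u'v/c²) successively, working outward toward the laboratory.
Start: velocity of the electron beam relative to the laboratory = 0.5120c.
Compose with the scattered electron (u' = 0.466 in the electron beam frame): u_1 = (0.466 + 0.512) / (1 + 0.466·0.512) = 0.9780/1.2386 = 0.7896.
Compose with the secondary electron (u' = -0.642 in the scattered electron frame): u_2 = (-0.642 + 0.790) / (1 + (-0.642)·0.790) = 0.1476/0.4931 = 0.2994.
Compose with the further object (u' = -0.709 in the secondary electron frame): u_3 = (-0.709 + 0.299) / (1 + (-0.709)·0.299) = -0.4096/0.7878 = -0.5200.

-0.520c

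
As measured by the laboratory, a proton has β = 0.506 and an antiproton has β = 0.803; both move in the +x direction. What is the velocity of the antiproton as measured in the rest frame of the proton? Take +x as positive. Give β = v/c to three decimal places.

β_A = 0.506, β_B = 0.803.
Transform to A's frame with the inverse velocity-addition law: u' = (u − v)/(1 − uv/c²), taking u = β_B and v = β_A.
u' = (0.803 − 0.506) / (1 − (0.506)(0.803)) = 0.2970/0.5937 = 0.5003.

β = +0.500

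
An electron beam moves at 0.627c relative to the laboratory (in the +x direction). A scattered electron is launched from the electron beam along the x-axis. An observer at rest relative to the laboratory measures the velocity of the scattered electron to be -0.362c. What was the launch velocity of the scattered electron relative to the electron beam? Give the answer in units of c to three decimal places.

Invert the composition law: u' = (u − v)/(1 − uv/c²).
u' = (-0.362 − 0.627) / (1 − (-0.362)(0.627)) = -0.9890/1.2270 = -0.8060.

-0.806c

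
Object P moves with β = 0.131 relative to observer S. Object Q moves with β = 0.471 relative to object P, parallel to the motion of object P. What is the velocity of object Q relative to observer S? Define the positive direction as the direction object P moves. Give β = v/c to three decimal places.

β = 0.567

With v = 0.131 and u' = 0.471 (in units of c),
u = (u' + v)/(1 + u'v/c²):
u = (0.471 + 0.131) / (1 + 0.471·0.131) = 0.6020/1.0617 = 0.5670
(Galilean addition would give +0.602c.)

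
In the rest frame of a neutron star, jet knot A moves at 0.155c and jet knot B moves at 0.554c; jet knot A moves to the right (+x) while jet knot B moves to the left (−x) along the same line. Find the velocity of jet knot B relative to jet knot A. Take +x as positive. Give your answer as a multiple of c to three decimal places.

β_A = 0.155, β_B = -0.554.
Transform to A's frame with the inverse velocity-addition law: u' = (u − v)/(1 − uv/c²), taking u = β_B and v = β_A.
u' = (-0.554 − 0.155) / (1 − (0.155)(-0.554)) = -0.7090/1.0859 = -0.6529.

-0.653c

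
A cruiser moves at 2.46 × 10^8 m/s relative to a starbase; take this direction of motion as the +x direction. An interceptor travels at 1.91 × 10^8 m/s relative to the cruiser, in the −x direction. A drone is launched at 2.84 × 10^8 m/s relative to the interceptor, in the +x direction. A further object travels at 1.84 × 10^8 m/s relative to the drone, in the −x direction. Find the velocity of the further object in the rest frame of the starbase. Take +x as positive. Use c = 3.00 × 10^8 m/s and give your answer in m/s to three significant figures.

Apply u = (u' + v)/(1 + u'v/c²) successively, working outward toward the starbase.
(Dividing each given speed by c = 3.00 × 10^8 m/s to work in units of c.)
Start: velocity of the cruiser relative to the starbase = 0.8200c.
Compose with the interceptor (u' = -0.637 in the cruiser frame): u_1 = (-0.637 + 0.820) / (1 + (-0.637)·0.820) = 0.1833/0.4779 = 0.3836.
Compose with the drone (u' = 0.947 in the interceptor frame): u_2 = (0.947 + 0.384) / (1 + 0.947·0.384) = 1.3303/1.3631 = 0.9759.
Compose with the further object (u' = -0.613 in the drone frame): u_3 = (-0.613 + 0.976) / (1 + (-0.613)·0.976) = 0.3625/0.4015 = 0.9031.
So u = 0.9031 × 3.00 × 10^8 m/s.

+2.71 × 10^8 m/s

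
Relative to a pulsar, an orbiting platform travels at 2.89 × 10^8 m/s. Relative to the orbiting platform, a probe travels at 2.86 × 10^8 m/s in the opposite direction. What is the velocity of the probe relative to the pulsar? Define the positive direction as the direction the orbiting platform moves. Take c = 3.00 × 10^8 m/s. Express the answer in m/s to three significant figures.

+3.68 × 10^7 m/s

In units of c (dividing by 3.00 × 10^8 m/s): v = 0.963, u' = -0.953.
u = (u' + v)/(1 + u'v/c²):
u = (-0.953 + 0.963) / (1 + (-0.953)·0.963) = 0.0100/0.0816 = 0.1225
Converting back: u = 0.1225 × 3.00 × 10^8 m/s.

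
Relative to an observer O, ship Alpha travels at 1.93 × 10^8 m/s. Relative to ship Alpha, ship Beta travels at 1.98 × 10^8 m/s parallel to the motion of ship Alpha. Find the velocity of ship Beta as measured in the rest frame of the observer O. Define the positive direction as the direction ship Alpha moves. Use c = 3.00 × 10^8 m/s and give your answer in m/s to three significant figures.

In units of c (dividing by 3.00 × 10^8 m/s): v = 0.643, u' = 0.660.
u = (u' + v)/(1 + u'v/c²):
u = (0.660 + 0.643) / (1 + 0.660·0.643) = 1.3033/1.4246 = 0.9149
Converting back: u = 0.9149 × 3.00 × 10^8 m/s.

2.74 × 10^8 m/s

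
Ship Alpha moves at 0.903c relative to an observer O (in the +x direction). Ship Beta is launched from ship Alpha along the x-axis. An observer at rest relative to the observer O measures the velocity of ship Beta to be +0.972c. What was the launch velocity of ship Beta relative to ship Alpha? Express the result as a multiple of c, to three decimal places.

+0.564c

Invert the composition law: u' = (u − v)/(1 − uv/c²).
u' = (0.972 − 0.903) / (1 − (0.972)(0.903)) = 0.0690/0.1223 = 0.5643.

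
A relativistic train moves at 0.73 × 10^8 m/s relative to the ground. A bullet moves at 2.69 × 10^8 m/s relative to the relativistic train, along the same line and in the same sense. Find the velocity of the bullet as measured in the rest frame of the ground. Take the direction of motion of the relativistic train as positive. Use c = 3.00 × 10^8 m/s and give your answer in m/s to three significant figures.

In units of c (dividing by 3.00 × 10^8 m/s): v = 0.243, u' = 0.897.
u = (u' + v)/(1 + u'v/c²):
u = (0.897 + 0.243) / (1 + 0.897·0.243) = 1.1400/1.2182 = 0.9358
Converting back: u = 0.9358 × 3.00 × 10^8 m/s.

2.81 × 10^8 m/s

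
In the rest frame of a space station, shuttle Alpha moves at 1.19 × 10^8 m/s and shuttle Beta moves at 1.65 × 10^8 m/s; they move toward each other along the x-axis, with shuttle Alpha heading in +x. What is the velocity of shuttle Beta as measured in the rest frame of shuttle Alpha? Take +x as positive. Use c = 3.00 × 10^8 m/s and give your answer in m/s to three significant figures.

β_A = 0.397, β_B = -0.550 (dividing each by c = 3.00 × 10^8 m/s).
Transform to A's frame with the inverse velocity-addition law: u' = (u − v)/(1 − uv/c²), taking u = β_B and v = β_A.
u' = (-0.550 − 0.397) / (1 − (0.397)(-0.550)) = -0.9467/1.2182 = -0.7771.
u' = -0.7771 × 3.00 × 10^8 m/s.

-2.33 × 10^8 m/s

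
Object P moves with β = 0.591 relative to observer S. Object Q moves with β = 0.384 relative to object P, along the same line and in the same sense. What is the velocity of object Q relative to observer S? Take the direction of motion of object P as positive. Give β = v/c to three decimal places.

With v = 0.591 and u' = 0.384 (in units of c),
u = (u' + v)/(1 + u'v/c²):
u = (0.384 + 0.591) / (1 + 0.384·0.591) = 0.9750/1.2269 = 0.7947
(Galilean addition would give +0.975c.)

β = 0.795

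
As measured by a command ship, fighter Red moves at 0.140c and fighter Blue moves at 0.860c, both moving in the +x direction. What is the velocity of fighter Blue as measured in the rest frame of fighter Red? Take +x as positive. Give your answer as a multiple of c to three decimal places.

β_A = 0.140, β_B = 0.860.
Transform to A's frame with the inverse velocity-addition law: u' = (u − v)/(1 − uv/c²), taking u = β_B and v = β_A.
u' = (0.860 − 0.140) / (1 − (0.140)(0.860)) = 0.7200/0.8796 = 0.8186.

+0.819c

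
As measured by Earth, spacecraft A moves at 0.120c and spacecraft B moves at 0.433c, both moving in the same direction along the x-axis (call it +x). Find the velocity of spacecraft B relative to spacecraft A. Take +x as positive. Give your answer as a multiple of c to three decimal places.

β_A = 0.120, β_B = 0.433.
Transform to A's frame with the inverse velocity-addition law: u' = (u − v)/(1 − uv/c²), taking u = β_B and v = β_A.
u' = (0.433 − 0.120) / (1 − (0.120)(0.433)) = 0.3130/0.9480 = 0.3302.

+0.330c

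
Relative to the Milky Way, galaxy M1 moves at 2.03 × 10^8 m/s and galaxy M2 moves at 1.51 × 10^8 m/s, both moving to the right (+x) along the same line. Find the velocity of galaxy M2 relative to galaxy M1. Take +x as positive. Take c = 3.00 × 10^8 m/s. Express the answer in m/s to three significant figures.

-7.89 × 10^7 m/s

β_A = 0.677, β_B = 0.503 (dividing each by c = 3.00 × 10^8 m/s).
Transform to A's frame with the inverse velocity-addition law: u' = (u − v)/(1 − uv/c²), taking u = β_B and v = β_A.
u' = (0.503 − 0.677) / (1 − (0.677)(0.503)) = -0.1733/0.6594 = -0.2629.
u' = -0.2629 × 3.00 × 10^8 m/s.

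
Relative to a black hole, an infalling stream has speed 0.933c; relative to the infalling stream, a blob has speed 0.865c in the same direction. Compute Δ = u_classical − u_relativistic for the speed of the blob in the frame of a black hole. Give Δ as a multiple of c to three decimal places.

Galilean: u_cl = 0.865 + 0.933 = 1.7980.
Relativistic: u_rel = (0.865 + 0.933) / (1 + 0.865·0.933) = 1.7980/1.8070 = 0.9950.
Δ = 1.7980 − 0.9950 = 0.8030.
(The classical prediction exceeds c; the relativistic result does not.)

Δ = 0.803c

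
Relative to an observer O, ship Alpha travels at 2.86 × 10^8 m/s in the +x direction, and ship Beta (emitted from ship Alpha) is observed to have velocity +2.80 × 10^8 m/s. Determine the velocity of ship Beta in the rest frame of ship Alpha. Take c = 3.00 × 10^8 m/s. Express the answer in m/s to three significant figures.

v = 0.953c, u = 0.933c.
Invert the composition law: u' = (u − v)/(1 − uv/c²).
u' = (0.933 − 0.953) / (1 − (0.933)(0.953)) = -0.0200/0.1102 = -0.1815.
u' = -0.1815 × 3.00 × 10^8 m/s.

-5.44 × 10^7 m/s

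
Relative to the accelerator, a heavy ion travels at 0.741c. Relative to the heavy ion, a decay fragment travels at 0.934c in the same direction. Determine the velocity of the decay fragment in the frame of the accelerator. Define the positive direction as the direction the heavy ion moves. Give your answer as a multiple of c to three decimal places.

0.990c

With v = 0.741 and u' = 0.934 (in units of c),
u = (u' + v)/(1 + u'v/c²):
u = (0.934 + 0.741) / (1 + 0.934·0.741) = 1.6750/1.6921 = 0.9899
(Galilean addition would give +1.675c, exceeding c.)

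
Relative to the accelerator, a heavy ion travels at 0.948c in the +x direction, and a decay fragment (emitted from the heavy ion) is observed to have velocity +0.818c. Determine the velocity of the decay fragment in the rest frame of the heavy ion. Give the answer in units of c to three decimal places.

Invert the composition law: u' = (u − v)/(1 − uv/c²).
u' = (0.818 − 0.948) / (1 − (0.818)(0.948)) = -0.1300/0.2245 = -0.5790.

-0.579c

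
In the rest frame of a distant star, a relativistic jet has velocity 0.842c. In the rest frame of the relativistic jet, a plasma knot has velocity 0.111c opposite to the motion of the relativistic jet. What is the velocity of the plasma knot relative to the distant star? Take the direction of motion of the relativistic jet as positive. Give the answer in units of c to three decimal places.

+0.806c

With v = 0.842 and u' = -0.111 (in units of c),
u = (u' + v)/(1 + u'v/c²):
u = (-0.111 + 0.842) / (1 + (-0.111)·0.842) = 0.7310/0.9065 = 0.8064
(Galilean addition would give +0.731c.)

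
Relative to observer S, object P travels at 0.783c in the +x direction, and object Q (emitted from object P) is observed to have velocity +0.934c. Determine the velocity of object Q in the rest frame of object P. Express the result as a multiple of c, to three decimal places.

+0.562c

Invert the composition law: u' = (u − v)/(1 − uv/c²).
u' = (0.934 − 0.783) / (1 − (0.934)(0.783)) = 0.1510/0.2687 = 0.5620.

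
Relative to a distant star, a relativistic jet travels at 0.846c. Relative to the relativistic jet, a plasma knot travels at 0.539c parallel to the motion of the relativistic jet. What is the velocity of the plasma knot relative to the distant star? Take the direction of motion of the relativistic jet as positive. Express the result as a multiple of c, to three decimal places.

0.951c

With v = 0.846 and u' = 0.539 (in units of c),
u = (u' + v)/(1 + u'v/c²):
u = (0.539 + 0.846) / (1 + 0.539·0.846) = 1.3850/1.4560 = 0.9512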